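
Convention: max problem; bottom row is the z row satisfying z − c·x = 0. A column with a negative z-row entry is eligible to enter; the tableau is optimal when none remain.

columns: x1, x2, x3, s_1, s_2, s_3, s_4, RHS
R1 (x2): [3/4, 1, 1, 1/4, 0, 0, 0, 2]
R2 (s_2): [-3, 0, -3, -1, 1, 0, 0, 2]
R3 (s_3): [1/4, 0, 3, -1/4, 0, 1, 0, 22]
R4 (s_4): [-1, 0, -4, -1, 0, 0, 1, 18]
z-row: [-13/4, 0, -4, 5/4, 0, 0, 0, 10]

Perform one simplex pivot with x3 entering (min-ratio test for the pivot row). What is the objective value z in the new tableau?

Ratio test on column x3 — row 1: 2/1 = 2; row 2: entry -3 ≤ 0; row 3: 22/3 = 22/3; row 4: entry -4 ≤ 0. Minimum is 2 at row 1 (x2 leaves); pivot element 1.
Pivot on row 1; the z-row RHS becomes 10 − (-4)·2 = 18.

18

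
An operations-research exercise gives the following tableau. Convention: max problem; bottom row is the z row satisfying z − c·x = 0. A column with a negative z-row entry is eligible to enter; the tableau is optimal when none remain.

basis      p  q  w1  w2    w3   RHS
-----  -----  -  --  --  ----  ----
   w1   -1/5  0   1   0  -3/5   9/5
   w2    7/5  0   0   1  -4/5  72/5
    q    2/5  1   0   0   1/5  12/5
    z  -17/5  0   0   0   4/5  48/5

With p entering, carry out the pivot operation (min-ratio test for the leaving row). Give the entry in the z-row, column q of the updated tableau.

Ratio test on column p — row 1: entry -1/5 ≤ 0; row 2: (72/5)/(7/5) = 72/7; row 3: (12/5)/(2/5) = 6. Minimum is 6 at row 3 (q leaves); pivot element 2/5.
Divide row 3 by 2/5; eliminate column p from the other rows.
z-row update in column q: 0 − (-17/5)·(5/2) = 17/2.

17/2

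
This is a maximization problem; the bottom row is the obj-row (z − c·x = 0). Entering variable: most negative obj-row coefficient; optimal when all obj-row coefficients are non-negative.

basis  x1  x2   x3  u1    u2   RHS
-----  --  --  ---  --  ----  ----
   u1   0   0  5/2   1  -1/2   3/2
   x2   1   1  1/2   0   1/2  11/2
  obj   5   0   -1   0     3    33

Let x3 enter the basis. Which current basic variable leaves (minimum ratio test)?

Column x3 entries and ratios — u1: (3/2)/(5/2) = 3/5; x2: (11/2)/(1/2) = 11.
Smallest ratio is 3/5 in the row of u1, so u1 leaves.

u1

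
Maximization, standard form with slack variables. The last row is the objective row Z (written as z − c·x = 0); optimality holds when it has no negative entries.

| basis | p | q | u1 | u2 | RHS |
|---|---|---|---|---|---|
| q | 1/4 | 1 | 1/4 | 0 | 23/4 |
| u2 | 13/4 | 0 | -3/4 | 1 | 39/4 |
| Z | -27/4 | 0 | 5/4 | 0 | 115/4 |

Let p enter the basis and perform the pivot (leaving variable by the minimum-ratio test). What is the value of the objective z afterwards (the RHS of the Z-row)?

49

Ratio test on column p — row 1: (23/4)/(1/4) = 23; row 2: (39/4)/(13/4) = 3. Minimum is 3 at row 2 (u2 leaves); pivot element 13/4.
Pivot on row 2; the Z-row RHS becomes 115/4 − (-27/4)·3 = 49.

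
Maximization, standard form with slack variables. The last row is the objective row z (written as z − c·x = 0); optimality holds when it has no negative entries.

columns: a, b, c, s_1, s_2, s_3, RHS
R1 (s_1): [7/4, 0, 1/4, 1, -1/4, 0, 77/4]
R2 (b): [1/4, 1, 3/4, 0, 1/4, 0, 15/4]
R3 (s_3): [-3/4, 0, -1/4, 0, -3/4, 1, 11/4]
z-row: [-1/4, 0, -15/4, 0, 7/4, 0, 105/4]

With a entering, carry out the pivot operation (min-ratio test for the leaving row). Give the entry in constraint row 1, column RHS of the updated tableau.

Ratio test on column a — row 1: (77/4)/(7/4) = 11; row 2: (15/4)/(1/4) = 15; row 3: entry -3/4 ≤ 0. Minimum is 11 at row 1 (s_1 leaves); pivot element 7/4.
Divide row 1 by 7/4; eliminate column a from the other rows.
In the new row 1, the RHS entry is the old entry divided by the pivot: (77/4)/(7/4) = 11.

11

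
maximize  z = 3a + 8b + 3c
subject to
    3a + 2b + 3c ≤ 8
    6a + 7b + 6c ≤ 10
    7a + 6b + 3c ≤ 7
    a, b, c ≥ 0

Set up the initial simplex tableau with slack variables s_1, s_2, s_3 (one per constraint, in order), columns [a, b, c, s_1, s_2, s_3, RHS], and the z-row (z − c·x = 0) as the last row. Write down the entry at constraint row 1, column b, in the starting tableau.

2

Constraint 1 has coefficient 2 on b.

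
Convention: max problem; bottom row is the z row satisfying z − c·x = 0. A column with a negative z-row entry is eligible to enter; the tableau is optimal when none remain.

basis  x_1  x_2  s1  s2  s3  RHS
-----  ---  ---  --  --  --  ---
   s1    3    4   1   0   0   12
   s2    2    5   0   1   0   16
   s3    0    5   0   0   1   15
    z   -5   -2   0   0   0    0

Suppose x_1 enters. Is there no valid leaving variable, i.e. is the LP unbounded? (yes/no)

Column x_1 has positive entries in row(s) 1, 2, so the ratio test bounds it — not unbounded.

no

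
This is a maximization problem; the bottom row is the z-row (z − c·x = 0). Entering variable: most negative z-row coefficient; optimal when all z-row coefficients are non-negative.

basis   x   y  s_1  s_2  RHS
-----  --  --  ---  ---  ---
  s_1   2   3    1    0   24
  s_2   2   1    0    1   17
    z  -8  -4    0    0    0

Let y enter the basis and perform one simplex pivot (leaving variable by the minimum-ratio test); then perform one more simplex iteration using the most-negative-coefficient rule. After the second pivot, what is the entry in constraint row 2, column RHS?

27/4

Ratio test on column y — row 1: 24/3 = 8; row 2: 17/1 = 17. Minimum is 8 at row 1 (s_1 leaves); pivot element 3.
Divide row 1 by 3; eliminate column y from the other rows.
Second iteration: most negative z-row entry is -16/3 in column x, so x enters.
Ratio test on column x — row 1: 8/(2/3) = 12; row 2: 9/(4/3) = 27/4. Minimum is 27/4 at row 2 (s_2 leaves); pivot element 4/3.
Divide row 2 by 4/3; eliminate column x from the other rows.
After both pivots, the entry at constraint row 2, column RHS is 27/4.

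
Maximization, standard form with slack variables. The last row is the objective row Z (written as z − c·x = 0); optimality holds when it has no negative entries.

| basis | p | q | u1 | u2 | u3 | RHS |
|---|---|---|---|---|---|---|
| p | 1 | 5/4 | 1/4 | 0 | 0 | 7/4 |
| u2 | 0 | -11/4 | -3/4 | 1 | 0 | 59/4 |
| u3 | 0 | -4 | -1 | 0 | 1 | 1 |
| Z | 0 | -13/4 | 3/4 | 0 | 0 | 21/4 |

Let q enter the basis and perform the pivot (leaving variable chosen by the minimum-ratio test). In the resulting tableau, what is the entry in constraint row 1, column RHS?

7/5

Ratio test on column q — row 1: (7/4)/(5/4) = 7/5; row 2: entry -11/4 ≤ 0; row 3: entry -4 ≤ 0. Minimum is 7/5 at row 1 (p leaves); pivot element 5/4.
Divide row 1 by 5/4; eliminate column q from the other rows.
In the new row 1, the RHS entry is the old entry divided by the pivot: (7/4)/(5/4) = 7/5.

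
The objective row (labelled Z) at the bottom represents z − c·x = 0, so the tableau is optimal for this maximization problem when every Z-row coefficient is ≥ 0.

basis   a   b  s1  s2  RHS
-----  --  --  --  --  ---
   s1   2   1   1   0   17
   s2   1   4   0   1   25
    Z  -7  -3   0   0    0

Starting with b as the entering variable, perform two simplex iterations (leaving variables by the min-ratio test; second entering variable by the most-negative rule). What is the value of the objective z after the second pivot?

Ratio test on column b — row 1: 17/1 = 17; row 2: 25/4 = 25/4. Minimum is 25/4 at row 2 (s2 leaves); pivot element 4.
Pivot on row 2; the Z-row RHS becomes 0 − (-3)·(25/4) = 75/4.
Next entering variable (most negative Z-row entry -25/4): a.
Ratio test on column a — row 1: (43/4)/(7/4) = 43/7; row 2: (25/4)/(1/4) = 25. Minimum is 43/7 at row 1 (s1 leaves); pivot element 7/4.
After the second pivot the Z-row RHS is 75/4 − (-25/4)·(43/7) = 400/7.

400/7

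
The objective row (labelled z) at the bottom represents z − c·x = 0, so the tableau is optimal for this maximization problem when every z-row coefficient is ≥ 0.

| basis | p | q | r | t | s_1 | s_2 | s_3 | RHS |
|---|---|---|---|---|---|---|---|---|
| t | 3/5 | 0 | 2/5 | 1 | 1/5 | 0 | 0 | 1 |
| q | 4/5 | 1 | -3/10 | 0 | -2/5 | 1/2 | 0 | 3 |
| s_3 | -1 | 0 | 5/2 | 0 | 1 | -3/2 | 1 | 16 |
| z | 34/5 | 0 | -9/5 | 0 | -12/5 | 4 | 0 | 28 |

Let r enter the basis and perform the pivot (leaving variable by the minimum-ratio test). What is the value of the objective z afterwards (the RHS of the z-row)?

65/2

Ratio test on column r — row 1: 1/(2/5) = 5/2; row 2: entry -3/10 ≤ 0; row 3: 16/(5/2) = 32/5. Minimum is 5/2 at row 1 (t leaves); pivot element 2/5.
Pivot on row 1; the z-row RHS becomes 28 − (-9/5)·(5/2) = 65/2.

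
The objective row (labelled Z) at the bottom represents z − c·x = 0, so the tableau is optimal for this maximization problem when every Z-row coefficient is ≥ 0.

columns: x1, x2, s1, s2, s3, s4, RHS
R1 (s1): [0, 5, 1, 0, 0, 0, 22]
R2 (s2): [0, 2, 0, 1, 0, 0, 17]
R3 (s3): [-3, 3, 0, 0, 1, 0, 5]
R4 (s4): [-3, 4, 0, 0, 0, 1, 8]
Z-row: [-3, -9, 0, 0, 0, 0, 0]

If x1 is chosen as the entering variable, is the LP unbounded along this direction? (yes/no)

Every constraint-row entry in column x1 is ≤ 0, so increasing x1 is unbounded.

yes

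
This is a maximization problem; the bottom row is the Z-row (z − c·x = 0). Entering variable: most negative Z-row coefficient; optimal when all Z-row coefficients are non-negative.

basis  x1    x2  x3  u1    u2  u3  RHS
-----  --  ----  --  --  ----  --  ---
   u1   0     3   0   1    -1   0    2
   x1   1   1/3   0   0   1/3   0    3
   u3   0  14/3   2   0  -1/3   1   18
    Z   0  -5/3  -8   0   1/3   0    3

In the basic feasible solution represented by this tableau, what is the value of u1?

2

u1 is basic (row 1); its value is the RHS of that row, 2.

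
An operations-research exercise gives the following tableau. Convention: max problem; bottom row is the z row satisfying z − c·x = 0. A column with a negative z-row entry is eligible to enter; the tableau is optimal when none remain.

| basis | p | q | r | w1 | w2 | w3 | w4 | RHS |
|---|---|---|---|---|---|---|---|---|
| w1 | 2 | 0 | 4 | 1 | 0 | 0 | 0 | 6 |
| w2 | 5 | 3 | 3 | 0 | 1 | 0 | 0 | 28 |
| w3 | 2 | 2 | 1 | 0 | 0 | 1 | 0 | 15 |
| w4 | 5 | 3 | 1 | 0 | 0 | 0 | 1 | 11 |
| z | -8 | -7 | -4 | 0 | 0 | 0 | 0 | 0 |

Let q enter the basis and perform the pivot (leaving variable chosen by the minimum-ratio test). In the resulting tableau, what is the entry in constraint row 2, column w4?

Ratio test on column q — row 1: entry 0 ≤ 0; row 2: 28/3 = 28/3; row 3: 15/2 = 15/2; row 4: 11/3 = 11/3. Minimum is 11/3 at row 4 (w4 leaves); pivot element 3.
Divide row 4 by 3; eliminate column q from the other rows.
Row 2 update in column w4: 0 − 3·(1/3) = -1.

-1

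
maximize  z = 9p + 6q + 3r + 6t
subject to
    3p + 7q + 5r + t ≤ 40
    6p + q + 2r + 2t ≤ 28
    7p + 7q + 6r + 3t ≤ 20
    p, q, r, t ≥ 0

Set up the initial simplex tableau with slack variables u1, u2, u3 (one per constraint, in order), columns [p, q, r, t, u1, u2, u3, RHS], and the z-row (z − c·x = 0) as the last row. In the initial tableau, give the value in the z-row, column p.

-9

The z-row carries the negated objective coefficients: the p entry is -9.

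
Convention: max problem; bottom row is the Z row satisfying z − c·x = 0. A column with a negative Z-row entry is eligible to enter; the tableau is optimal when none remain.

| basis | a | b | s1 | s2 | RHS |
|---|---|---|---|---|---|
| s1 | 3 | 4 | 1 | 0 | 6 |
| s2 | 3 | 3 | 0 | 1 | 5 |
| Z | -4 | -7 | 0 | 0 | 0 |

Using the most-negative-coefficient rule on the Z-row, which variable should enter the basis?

b

Negative Z-row entries: a: -4, b: -7.
The most negative is -7 in column b, so b enters.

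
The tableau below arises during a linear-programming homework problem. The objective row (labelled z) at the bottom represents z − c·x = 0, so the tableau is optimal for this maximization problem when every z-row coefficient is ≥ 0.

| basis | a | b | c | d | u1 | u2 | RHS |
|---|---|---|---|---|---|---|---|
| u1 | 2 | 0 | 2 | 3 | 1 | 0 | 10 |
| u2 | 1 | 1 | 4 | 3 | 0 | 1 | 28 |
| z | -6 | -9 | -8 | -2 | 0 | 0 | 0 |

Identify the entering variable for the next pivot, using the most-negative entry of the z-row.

b

Negative z-row entries: a: -6, b: -9, c: -8, d: -2.
The most negative is -9 in column b, so b enters.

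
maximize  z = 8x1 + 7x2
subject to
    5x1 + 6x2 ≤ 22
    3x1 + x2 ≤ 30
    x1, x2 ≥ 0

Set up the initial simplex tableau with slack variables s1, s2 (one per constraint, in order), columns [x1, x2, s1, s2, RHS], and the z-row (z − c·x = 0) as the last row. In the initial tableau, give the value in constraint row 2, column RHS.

The RHS of constraint 2 is b_2 = 30.

30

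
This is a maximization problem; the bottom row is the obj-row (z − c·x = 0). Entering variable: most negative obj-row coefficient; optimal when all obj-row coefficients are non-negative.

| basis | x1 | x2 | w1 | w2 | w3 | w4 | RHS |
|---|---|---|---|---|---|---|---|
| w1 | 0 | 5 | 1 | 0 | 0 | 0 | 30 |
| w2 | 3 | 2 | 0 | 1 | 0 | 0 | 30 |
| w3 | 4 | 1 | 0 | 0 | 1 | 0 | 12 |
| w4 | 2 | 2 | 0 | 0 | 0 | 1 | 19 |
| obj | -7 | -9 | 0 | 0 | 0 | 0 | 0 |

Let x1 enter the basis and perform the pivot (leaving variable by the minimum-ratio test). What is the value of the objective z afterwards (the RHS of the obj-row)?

21

Ratio test on column x1 — row 1: entry 0 ≤ 0; row 2: 30/3 = 10; row 3: 12/4 = 3; row 4: 19/2 = 19/2. Minimum is 3 at row 3 (w3 leaves); pivot element 4.
Pivot on row 3; the obj-row RHS becomes 0 − (-7)·3 = 21.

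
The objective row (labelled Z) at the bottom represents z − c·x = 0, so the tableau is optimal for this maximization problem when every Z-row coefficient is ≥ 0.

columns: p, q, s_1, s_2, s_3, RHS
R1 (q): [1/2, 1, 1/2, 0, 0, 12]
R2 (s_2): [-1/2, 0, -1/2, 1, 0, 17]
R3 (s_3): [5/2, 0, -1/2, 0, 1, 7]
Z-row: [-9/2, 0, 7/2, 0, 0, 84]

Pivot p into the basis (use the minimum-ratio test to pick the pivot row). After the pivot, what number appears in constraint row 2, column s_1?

-3/5

Ratio test on column p — row 1: 12/(1/2) = 24; row 2: entry -1/2 ≤ 0; row 3: 7/(5/2) = 14/5. Minimum is 14/5 at row 3 (s_3 leaves); pivot element 5/2.
Divide row 3 by 5/2; eliminate column p from the other rows.
Row 2 update in column s_1: -1/2 − (-1/2)·(-1/5) = -3/5.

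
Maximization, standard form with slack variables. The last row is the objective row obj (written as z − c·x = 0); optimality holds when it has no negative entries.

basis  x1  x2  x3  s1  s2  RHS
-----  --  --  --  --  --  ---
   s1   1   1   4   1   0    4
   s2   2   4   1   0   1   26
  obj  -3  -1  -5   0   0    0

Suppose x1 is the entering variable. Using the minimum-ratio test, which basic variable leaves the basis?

s1

Column x1 entries and ratios — s1: 4/1 = 4; s2: 26/2 = 13.
Smallest ratio is 4 in the row of s1, so s1 leaves.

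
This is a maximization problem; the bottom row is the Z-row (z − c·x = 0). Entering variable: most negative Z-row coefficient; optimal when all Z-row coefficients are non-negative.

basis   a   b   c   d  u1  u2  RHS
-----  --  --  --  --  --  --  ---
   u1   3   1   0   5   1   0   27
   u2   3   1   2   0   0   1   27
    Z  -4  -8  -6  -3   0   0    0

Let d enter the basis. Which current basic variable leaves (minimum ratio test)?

u1

Column d entries and ratios — u1: 27/5 = 27/5; u2: 0 ≤ 0, skip.
Smallest ratio is 27/5 in the row of u1, so u1 leaves.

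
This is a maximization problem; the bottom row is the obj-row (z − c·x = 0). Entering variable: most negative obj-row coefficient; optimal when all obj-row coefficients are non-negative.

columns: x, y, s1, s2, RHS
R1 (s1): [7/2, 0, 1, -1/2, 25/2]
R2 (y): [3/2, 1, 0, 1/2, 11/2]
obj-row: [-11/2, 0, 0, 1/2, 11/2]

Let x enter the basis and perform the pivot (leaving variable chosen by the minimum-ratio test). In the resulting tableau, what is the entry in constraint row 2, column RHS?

Ratio test on column x — row 1: (25/2)/(7/2) = 25/7; row 2: (11/2)/(3/2) = 11/3. Minimum is 25/7 at row 1 (s1 leaves); pivot element 7/2.
Divide row 1 by 7/2; eliminate column x from the other rows.
Row 2 update in column RHS: 11/2 − (3/2)·(25/7) = 1/7.

1/7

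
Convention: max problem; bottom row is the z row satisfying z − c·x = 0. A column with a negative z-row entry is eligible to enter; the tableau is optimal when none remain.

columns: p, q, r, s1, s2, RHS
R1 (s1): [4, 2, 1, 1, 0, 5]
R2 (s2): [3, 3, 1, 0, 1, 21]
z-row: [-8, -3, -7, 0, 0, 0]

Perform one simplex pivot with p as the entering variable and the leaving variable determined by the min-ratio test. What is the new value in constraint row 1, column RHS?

Ratio test on column p — row 1: 5/4 = 5/4; row 2: 21/3 = 7. Minimum is 5/4 at row 1 (s1 leaves); pivot element 4.
Divide row 1 by 4; eliminate column p from the other rows.
In the new row 1, the RHS entry is the old entry divided by the pivot: 5/4 = 5/4.

5/4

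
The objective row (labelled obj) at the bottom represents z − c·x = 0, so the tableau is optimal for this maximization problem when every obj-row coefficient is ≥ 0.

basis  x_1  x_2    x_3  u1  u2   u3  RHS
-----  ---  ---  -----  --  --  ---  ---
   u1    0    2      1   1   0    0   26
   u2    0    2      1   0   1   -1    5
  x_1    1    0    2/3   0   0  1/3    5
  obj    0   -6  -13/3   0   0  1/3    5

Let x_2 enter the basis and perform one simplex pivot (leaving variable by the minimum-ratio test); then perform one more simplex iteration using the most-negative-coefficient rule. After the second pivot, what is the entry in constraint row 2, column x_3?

3/2

Ratio test on column x_2 — row 1: 26/2 = 13; row 2: 5/2 = 5/2; row 3: entry 0 ≤ 0. Minimum is 5/2 at row 2 (u2 leaves); pivot element 2.
Divide row 2 by 2; eliminate column x_2 from the other rows.
Second iteration: most negative obj-row entry is -8/3 in column u3, so u3 enters.
Ratio test on column u3 — row 1: 21/1 = 21; row 2: entry -1/2 ≤ 0; row 3: 5/(1/3) = 15. Minimum is 15 at row 3 (x_1 leaves); pivot element 1/3.
Divide row 3 by 1/3; eliminate column u3 from the other rows.
After both pivots, the entry at constraint row 2, column x_3 is 3/2.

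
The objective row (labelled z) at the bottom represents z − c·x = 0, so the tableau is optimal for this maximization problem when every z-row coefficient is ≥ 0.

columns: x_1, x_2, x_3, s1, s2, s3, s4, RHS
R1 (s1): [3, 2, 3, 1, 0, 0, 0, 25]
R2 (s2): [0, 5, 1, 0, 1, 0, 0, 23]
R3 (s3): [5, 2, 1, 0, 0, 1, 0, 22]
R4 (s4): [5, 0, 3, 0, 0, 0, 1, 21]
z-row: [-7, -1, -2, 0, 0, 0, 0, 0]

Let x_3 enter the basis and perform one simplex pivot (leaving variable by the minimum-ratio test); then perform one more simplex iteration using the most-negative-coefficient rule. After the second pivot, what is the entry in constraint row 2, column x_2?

Ratio test on column x_3 — row 1: 25/3 = 25/3; row 2: 23/1 = 23; row 3: 22/1 = 22; row 4: 21/3 = 7. Minimum is 7 at row 4 (s4 leaves); pivot element 3.
Divide row 4 by 3; eliminate column x_3 from the other rows.
Second iteration: most negative z-row entry is -11/3 in column x_1, so x_1 enters.
Ratio test on column x_1 — row 1: entry -2 ≤ 0; row 2: entry -5/3 ≤ 0; row 3: 15/(10/3) = 9/2; row 4: 7/(5/3) = 21/5. Minimum is 21/5 at row 4 (x_3 leaves); pivot element 5/3.
Divide row 4 by 5/3; eliminate column x_1 from the other rows.
After both pivots, the entry at constraint row 2, column x_2 is 5.

5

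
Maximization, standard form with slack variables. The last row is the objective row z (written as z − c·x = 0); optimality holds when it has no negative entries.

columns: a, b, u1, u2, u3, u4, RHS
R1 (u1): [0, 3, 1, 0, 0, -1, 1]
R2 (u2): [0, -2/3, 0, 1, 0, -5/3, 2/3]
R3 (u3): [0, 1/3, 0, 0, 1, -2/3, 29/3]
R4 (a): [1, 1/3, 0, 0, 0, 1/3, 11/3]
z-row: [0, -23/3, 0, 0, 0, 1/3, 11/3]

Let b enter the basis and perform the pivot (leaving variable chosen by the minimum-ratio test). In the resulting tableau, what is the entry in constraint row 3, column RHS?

Ratio test on column b — row 1: 1/3 = 1/3; row 2: entry -2/3 ≤ 0; row 3: (29/3)/(1/3) = 29; row 4: (11/3)/(1/3) = 11. Minimum is 1/3 at row 1 (u1 leaves); pivot element 3.
Divide row 1 by 3; eliminate column b from the other rows.
Row 3 update in column RHS: 29/3 − (1/3)·(1/3) = 86/9.

86/9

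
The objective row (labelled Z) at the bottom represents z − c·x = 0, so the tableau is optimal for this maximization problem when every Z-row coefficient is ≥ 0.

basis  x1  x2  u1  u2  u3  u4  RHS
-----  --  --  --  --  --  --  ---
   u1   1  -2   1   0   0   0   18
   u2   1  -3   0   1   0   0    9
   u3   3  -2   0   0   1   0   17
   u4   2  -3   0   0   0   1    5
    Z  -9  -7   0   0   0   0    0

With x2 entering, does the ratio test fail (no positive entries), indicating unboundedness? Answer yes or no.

Every constraint-row entry in column x2 is ≤ 0, so increasing x2 is unbounded.

yes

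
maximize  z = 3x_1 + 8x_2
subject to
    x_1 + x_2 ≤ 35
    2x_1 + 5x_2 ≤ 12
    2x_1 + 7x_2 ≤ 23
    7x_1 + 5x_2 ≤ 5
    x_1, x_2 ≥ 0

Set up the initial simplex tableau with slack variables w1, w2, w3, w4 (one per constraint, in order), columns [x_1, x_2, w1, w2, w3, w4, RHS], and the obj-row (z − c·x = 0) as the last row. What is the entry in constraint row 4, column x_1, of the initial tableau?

7

Constraint 4 has coefficient 7 on x_1.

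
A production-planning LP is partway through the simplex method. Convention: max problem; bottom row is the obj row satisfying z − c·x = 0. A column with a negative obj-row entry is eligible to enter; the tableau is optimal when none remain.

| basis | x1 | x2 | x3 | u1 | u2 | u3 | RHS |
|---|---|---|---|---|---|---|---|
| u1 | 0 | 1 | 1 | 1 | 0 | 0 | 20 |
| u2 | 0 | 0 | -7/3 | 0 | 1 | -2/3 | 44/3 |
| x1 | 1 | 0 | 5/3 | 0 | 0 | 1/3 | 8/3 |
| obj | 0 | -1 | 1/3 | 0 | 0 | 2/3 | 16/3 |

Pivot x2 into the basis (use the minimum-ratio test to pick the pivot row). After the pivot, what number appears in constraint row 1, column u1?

Ratio test on column x2 — row 1: 20/1 = 20; row 2: entry 0 ≤ 0; row 3: entry 0 ≤ 0. Minimum is 20 at row 1 (u1 leaves); pivot element 1.
Divide row 1 by 1; eliminate column x2 from the other rows.
In the new row 1, the u1 entry is the old entry divided by the pivot: 1/1 = 1.

1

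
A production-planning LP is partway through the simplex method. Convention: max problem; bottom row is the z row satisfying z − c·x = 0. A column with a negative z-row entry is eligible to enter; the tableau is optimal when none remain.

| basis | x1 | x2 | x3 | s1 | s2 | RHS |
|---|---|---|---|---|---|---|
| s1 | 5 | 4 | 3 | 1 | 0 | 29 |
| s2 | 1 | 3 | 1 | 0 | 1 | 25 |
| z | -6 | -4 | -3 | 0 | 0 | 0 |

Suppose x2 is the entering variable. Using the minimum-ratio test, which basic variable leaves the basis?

s1

Column x2 entries and ratios — s1: 29/4 = 29/4; s2: 25/3 = 25/3.
Smallest ratio is 29/4 in the row of s1, so s1 leaves.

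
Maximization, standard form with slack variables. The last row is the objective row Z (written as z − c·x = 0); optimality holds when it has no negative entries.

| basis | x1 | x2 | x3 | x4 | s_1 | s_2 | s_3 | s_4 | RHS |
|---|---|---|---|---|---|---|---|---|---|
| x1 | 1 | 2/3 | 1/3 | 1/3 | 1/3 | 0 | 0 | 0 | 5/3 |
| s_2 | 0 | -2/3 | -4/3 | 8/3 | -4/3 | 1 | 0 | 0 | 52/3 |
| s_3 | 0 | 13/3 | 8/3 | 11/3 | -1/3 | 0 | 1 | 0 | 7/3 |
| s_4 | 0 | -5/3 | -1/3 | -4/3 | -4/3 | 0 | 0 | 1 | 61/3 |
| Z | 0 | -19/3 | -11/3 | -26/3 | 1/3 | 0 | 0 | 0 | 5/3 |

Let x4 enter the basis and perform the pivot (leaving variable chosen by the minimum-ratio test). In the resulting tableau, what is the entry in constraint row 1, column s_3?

-1/11

Ratio test on column x4 — row 1: (5/3)/(1/3) = 5; row 2: (52/3)/(8/3) = 13/2; row 3: (7/3)/(11/3) = 7/11; row 4: entry -4/3 ≤ 0. Minimum is 7/11 at row 3 (s_3 leaves); pivot element 11/3.
Divide row 3 by 11/3; eliminate column x4 from the other rows.
Row 1 update in column s_3: 0 − (1/3)·(3/11) = -1/11.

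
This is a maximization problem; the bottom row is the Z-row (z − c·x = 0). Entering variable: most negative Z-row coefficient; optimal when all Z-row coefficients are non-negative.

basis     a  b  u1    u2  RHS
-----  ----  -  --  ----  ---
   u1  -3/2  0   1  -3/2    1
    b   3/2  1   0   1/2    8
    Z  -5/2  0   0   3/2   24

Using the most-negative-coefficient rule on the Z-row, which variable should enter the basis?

a

Negative Z-row entries: a: -5/2.
The most negative is -5/2 in column a, so a enters.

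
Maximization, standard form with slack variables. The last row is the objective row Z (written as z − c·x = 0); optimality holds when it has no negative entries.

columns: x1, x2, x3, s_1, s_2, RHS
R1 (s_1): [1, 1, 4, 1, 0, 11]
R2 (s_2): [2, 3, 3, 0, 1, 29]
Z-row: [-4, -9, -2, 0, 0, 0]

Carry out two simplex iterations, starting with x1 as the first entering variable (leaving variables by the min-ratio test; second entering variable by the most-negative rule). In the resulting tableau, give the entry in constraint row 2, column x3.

-5

Ratio test on column x1 — row 1: 11/1 = 11; row 2: 29/2 = 29/2. Minimum is 11 at row 1 (s_1 leaves); pivot element 1.
Divide row 1 by 1; eliminate column x1 from the other rows.
Second iteration: most negative Z-row entry is -5 in column x2, so x2 enters.
Ratio test on column x2 — row 1: 11/1 = 11; row 2: 7/1 = 7. Minimum is 7 at row 2 (s_2 leaves); pivot element 1.
Divide row 2 by 1; eliminate column x2 from the other rows.
After both pivots, the entry at constraint row 2, column x3 is -5.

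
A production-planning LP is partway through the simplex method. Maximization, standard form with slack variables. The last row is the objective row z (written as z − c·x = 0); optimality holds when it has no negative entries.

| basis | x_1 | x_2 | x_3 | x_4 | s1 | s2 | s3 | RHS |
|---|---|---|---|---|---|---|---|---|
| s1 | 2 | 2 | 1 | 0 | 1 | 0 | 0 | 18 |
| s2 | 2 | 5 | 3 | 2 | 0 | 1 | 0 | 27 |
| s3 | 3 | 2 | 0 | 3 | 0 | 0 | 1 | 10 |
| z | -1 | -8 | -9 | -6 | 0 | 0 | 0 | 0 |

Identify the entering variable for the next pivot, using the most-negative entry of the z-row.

x_3

Negative z-row entries: x_1: -1, x_2: -8, x_3: -9, x_4: -6.
The most negative is -9 in column x_3, so x_3 enters.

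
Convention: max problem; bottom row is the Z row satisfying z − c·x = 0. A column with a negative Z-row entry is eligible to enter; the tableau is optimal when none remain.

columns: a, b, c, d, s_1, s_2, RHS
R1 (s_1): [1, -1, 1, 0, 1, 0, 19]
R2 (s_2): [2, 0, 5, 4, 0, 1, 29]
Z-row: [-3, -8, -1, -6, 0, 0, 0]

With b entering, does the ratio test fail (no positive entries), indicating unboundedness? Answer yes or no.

yes

Every constraint-row entry in column b is ≤ 0, so increasing b is unbounded.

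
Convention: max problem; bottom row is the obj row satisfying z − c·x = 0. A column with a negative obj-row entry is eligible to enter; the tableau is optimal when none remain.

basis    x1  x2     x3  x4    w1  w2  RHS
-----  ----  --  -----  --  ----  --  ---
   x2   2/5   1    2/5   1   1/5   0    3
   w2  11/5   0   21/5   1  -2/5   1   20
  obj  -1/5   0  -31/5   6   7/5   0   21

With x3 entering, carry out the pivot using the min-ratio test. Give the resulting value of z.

1061/21

Ratio test on column x3 — row 1: 3/(2/5) = 15/2; row 2: 20/(21/5) = 100/21. Minimum is 100/21 at row 2 (w2 leaves); pivot element 21/5.
Pivot on row 2; the obj-row RHS becomes 21 − (-31/5)·(100/21) = 1061/21.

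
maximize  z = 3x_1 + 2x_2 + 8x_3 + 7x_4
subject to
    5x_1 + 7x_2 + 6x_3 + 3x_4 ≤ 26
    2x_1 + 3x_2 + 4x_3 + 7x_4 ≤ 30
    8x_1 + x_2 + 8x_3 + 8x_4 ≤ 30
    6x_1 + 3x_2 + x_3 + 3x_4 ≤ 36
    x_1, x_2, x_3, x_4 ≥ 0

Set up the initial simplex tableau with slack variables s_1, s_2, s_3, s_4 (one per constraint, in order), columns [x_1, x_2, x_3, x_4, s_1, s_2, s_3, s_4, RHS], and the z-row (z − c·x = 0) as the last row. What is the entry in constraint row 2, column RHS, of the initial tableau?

30

The RHS of constraint 2 is b_2 = 30.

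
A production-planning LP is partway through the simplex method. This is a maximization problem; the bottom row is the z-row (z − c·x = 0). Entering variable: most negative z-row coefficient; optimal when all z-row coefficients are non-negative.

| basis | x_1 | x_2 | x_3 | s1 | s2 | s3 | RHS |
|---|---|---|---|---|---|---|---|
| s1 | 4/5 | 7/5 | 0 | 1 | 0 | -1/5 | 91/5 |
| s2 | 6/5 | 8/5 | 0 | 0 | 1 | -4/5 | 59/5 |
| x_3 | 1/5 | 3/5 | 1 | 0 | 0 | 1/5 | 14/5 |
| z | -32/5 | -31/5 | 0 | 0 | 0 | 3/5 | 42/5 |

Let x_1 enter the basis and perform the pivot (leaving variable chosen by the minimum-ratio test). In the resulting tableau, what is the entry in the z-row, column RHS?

Ratio test on column x_1 — row 1: (91/5)/(4/5) = 91/4; row 2: (59/5)/(6/5) = 59/6; row 3: (14/5)/(1/5) = 14. Minimum is 59/6 at row 2 (s2 leaves); pivot element 6/5.
Divide row 2 by 6/5; eliminate column x_1 from the other rows.
z-row update in column RHS: 42/5 − (-32/5)·(59/6) = 214/3.

214/3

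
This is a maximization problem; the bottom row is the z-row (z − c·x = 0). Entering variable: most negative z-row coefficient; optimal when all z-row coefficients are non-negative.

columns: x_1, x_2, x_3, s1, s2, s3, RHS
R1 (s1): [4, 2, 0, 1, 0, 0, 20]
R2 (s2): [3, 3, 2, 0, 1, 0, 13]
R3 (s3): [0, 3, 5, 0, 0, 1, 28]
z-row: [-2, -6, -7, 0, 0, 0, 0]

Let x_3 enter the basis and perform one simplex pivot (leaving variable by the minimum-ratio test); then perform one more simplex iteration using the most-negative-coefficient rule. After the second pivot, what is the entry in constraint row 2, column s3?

Ratio test on column x_3 — row 1: entry 0 ≤ 0; row 2: 13/2 = 13/2; row 3: 28/5 = 28/5. Minimum is 28/5 at row 3 (s3 leaves); pivot element 5.
Divide row 3 by 5; eliminate column x_3 from the other rows.
Second iteration: most negative z-row entry is -2 in column x_1, so x_1 enters.
Ratio test on column x_1 — row 1: 20/4 = 5; row 2: (9/5)/3 = 3/5; row 3: entry 0 ≤ 0. Minimum is 3/5 at row 2 (s2 leaves); pivot element 3.
Divide row 2 by 3; eliminate column x_1 from the other rows.
After both pivots, the entry at constraint row 2, column s3 is -2/15.

-2/15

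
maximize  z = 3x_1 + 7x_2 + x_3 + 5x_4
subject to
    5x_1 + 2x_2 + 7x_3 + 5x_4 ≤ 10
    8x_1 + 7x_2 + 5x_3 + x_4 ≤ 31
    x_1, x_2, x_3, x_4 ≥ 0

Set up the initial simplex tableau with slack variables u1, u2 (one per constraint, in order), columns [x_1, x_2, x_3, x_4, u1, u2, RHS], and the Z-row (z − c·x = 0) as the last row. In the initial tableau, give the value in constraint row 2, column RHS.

The RHS of constraint 2 is b_2 = 31.

31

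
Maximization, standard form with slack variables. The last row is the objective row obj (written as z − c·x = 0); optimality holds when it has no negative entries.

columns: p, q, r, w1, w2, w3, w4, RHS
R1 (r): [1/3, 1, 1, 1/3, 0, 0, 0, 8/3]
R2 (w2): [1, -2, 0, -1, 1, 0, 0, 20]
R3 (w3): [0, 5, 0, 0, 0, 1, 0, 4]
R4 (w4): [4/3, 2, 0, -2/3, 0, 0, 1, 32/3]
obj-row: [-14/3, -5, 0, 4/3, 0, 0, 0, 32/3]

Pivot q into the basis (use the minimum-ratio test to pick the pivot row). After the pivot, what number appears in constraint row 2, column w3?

Ratio test on column q — row 1: (8/3)/1 = 8/3; row 2: entry -2 ≤ 0; row 3: 4/5 = 4/5; row 4: (32/3)/2 = 16/3. Minimum is 4/5 at row 3 (w3 leaves); pivot element 5.
Divide row 3 by 5; eliminate column q from the other rows.
Row 2 update in column w3: 0 − (-2)·(1/5) = 2/5.

2/5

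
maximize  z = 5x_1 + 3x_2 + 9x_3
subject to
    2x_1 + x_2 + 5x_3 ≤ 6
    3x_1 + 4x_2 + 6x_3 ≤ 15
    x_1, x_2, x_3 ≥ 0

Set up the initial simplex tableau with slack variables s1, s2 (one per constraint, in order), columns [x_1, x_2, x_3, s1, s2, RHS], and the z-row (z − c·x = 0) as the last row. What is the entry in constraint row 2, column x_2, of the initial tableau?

4

Constraint 2 has coefficient 4 on x_2.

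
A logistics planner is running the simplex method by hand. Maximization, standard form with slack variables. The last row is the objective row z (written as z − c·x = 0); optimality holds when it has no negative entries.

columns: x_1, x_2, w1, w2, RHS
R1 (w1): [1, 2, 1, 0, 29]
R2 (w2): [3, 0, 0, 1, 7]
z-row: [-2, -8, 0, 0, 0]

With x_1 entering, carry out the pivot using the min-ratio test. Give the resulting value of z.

Ratio test on column x_1 — row 1: 29/1 = 29; row 2: 7/3 = 7/3. Minimum is 7/3 at row 2 (w2 leaves); pivot element 3.
Pivot on row 2; the z-row RHS becomes 0 − (-2)·(7/3) = 14/3.

14/3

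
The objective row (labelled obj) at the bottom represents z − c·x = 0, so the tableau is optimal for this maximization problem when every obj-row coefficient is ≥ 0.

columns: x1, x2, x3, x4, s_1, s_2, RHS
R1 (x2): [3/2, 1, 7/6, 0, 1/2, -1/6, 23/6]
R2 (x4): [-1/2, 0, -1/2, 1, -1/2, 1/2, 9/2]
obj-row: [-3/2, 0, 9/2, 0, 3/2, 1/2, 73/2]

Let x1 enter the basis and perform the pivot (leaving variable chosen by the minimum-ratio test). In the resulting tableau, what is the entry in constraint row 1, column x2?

2/3

Ratio test on column x1 — row 1: (23/6)/(3/2) = 23/9; row 2: entry -1/2 ≤ 0. Minimum is 23/9 at row 1 (x2 leaves); pivot element 3/2.
Divide row 1 by 3/2; eliminate column x1 from the other rows.
In the new row 1, the x2 entry is the old entry divided by the pivot: 1/(3/2) = 2/3.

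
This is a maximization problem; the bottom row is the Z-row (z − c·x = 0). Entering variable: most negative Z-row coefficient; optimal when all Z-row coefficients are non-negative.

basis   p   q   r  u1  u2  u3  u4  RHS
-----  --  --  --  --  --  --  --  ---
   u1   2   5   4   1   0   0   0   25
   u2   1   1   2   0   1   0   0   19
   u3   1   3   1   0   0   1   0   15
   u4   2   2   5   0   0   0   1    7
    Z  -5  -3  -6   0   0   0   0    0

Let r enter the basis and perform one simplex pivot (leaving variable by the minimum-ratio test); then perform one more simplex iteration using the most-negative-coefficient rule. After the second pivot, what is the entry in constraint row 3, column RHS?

23/2

Ratio test on column r — row 1: 25/4 = 25/4; row 2: 19/2 = 19/2; row 3: 15/1 = 15; row 4: 7/5 = 7/5. Minimum is 7/5 at row 4 (u4 leaves); pivot element 5.
Divide row 4 by 5; eliminate column r from the other rows.
Second iteration: most negative Z-row entry is -13/5 in column p, so p enters.
Ratio test on column p — row 1: (97/5)/(2/5) = 97/2; row 2: (81/5)/(1/5) = 81; row 3: (68/5)/(3/5) = 68/3; row 4: (7/5)/(2/5) = 7/2. Minimum is 7/2 at row 4 (r leaves); pivot element 2/5.
Divide row 4 by 2/5; eliminate column p from the other rows.
After both pivots, the entry at constraint row 3, column RHS is 23/2.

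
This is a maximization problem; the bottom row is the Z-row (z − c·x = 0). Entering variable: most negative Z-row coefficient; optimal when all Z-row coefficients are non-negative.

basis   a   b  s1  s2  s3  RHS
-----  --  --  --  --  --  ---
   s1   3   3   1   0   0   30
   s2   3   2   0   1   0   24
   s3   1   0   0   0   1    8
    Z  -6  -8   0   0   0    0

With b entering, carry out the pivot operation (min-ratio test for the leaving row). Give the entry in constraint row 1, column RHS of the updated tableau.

10

Ratio test on column b — row 1: 30/3 = 10; row 2: 24/2 = 12; row 3: entry 0 ≤ 0. Minimum is 10 at row 1 (s1 leaves); pivot element 3.
Divide row 1 by 3; eliminate column b from the other rows.
In the new row 1, the RHS entry is the old entry divided by the pivot: 30/3 = 10.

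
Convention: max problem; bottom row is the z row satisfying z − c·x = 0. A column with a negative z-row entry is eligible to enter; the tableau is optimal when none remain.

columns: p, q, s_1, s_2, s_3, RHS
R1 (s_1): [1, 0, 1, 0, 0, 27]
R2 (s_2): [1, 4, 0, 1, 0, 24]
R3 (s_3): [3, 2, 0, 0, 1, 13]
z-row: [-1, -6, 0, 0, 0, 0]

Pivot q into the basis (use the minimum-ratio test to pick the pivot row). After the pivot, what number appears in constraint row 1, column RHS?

Ratio test on column q — row 1: entry 0 ≤ 0; row 2: 24/4 = 6; row 3: 13/2 = 13/2. Minimum is 6 at row 2 (s_2 leaves); pivot element 4.
Divide row 2 by 4; eliminate column q from the other rows.
Row 1 update in column RHS: 27 − 0·6 = 27.

27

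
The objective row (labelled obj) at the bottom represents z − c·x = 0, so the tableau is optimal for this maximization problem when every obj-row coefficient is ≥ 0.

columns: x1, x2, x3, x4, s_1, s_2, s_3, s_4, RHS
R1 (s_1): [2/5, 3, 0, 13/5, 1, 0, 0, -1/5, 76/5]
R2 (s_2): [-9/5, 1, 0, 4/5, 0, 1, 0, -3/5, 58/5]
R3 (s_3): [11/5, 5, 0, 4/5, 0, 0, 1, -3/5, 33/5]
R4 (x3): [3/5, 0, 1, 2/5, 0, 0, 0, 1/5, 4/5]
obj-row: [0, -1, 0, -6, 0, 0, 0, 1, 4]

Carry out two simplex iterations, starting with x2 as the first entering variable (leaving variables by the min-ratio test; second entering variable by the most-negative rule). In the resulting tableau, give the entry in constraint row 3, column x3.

-2/5

Ratio test on column x2 — row 1: (76/5)/3 = 76/15; row 2: (58/5)/1 = 58/5; row 3: (33/5)/5 = 33/25; row 4: entry 0 ≤ 0. Minimum is 33/25 at row 3 (s_3 leaves); pivot element 5.
Divide row 3 by 5; eliminate column x2 from the other rows.
Second iteration: most negative obj-row entry is -146/25 in column x4, so x4 enters.
Ratio test on column x4 — row 1: (281/25)/(53/25) = 281/53; row 2: (257/25)/(16/25) = 257/16; row 3: (33/25)/(4/25) = 33/4; row 4: (4/5)/(2/5) = 2. Minimum is 2 at row 4 (x3 leaves); pivot element 2/5.
Divide row 4 by 2/5; eliminate column x4 from the other rows.
After both pivots, the entry at constraint row 3, column x3 is -2/5.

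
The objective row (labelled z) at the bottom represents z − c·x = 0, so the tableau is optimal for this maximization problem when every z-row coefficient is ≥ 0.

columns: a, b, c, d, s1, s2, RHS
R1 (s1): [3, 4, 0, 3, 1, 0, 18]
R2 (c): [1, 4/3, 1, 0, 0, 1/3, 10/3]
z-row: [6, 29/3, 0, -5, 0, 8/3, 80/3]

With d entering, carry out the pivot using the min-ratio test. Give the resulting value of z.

Ratio test on column d — row 1: 18/3 = 6; row 2: entry 0 ≤ 0. Minimum is 6 at row 1 (s1 leaves); pivot element 3.
Pivot on row 1; the z-row RHS becomes 80/3 − (-5)·6 = 170/3.

170/3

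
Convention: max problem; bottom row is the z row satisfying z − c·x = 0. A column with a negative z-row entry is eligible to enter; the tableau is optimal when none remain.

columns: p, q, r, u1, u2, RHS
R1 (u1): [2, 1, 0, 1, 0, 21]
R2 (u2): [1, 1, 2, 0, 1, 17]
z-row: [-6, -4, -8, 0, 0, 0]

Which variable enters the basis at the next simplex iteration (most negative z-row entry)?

Negative z-row entries: p: -6, q: -4, r: -8.
The most negative is -8 in column r, so r enters.

r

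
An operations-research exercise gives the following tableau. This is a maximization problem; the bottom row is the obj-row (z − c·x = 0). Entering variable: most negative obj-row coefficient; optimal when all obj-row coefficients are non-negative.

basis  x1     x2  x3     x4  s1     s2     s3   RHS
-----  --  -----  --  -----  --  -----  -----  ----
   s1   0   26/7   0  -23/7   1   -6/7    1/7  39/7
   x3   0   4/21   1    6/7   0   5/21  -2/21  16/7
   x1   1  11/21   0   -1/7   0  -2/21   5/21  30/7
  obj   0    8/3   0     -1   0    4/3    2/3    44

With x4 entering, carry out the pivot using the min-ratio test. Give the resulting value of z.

140/3

Ratio test on column x4 — row 1: entry -23/7 ≤ 0; row 2: (16/7)/(6/7) = 8/3; row 3: entry -1/7 ≤ 0. Minimum is 8/3 at row 2 (x3 leaves); pivot element 6/7.
Pivot on row 2; the obj-row RHS becomes 44 − (-1)·(8/3) = 140/3.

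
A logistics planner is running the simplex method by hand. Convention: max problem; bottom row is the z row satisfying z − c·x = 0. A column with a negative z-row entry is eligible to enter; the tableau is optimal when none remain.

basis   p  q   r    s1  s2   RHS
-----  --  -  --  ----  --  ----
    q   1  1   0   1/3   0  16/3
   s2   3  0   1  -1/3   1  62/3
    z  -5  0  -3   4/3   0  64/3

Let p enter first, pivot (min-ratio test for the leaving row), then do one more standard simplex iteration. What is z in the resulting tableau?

62

Ratio test on column p — row 1: (16/3)/1 = 16/3; row 2: (62/3)/3 = 62/9. Minimum is 16/3 at row 1 (q leaves); pivot element 1.
Pivot on row 1; the z-row RHS becomes 64/3 − (-5)·(16/3) = 48.
Next entering variable (most negative z-row entry -3): r.
Ratio test on column r — row 1: entry 0 ≤ 0; row 2: (14/3)/1 = 14/3. Minimum is 14/3 at row 2 (s2 leaves); pivot element 1.
After the second pivot the z-row RHS is 48 − (-3)·(14/3) = 62.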